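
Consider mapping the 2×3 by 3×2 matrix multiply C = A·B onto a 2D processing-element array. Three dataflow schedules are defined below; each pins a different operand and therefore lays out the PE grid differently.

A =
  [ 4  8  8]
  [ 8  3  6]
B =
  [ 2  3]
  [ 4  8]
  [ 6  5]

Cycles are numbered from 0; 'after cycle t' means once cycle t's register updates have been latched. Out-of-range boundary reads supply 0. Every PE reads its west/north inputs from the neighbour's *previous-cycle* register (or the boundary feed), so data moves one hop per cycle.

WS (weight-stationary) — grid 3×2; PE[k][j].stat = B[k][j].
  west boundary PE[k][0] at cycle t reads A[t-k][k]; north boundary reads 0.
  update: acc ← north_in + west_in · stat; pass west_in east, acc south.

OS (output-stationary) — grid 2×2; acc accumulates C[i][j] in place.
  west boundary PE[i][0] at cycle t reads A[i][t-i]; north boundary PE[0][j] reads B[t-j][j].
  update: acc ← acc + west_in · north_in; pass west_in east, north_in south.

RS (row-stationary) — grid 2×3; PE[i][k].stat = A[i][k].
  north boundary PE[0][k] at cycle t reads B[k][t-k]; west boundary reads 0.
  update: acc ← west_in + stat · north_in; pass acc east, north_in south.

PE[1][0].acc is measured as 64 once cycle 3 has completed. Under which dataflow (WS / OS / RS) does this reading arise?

— WS: 3×2; PE[1][0] trace:
  t=0 PE[1][0]: acc=0 h=0 v=0
  t=1 PE[1][0]: acc=40 h=8 v=40
  t=2 PE[1][0]: acc=28 h=3 v=28
  t=3 PE[1][0]: acc=0 h=0 v=0
— OS: 2×2; PE[1][0] trace:
  t=0 PE[1][0]: acc=0 h=0 v=0
  t=1 PE[1][0]: acc=16 h=8 v=2
  t=2 PE[1][0]: acc=28 h=3 v=4
  t=3 PE[1][0]: acc=64 h=6 v=6
— RS: 2×3; PE[1][0] trace:
  t=0 PE[1][0]: acc=0 h=0 v=0
  t=1 PE[1][0]: acc=16 h=16 v=2
  t=2 PE[1][0]: acc=24 h=24 v=3
  t=3 PE[1][0]: acc=0 h=0 v=0

dataflow = OS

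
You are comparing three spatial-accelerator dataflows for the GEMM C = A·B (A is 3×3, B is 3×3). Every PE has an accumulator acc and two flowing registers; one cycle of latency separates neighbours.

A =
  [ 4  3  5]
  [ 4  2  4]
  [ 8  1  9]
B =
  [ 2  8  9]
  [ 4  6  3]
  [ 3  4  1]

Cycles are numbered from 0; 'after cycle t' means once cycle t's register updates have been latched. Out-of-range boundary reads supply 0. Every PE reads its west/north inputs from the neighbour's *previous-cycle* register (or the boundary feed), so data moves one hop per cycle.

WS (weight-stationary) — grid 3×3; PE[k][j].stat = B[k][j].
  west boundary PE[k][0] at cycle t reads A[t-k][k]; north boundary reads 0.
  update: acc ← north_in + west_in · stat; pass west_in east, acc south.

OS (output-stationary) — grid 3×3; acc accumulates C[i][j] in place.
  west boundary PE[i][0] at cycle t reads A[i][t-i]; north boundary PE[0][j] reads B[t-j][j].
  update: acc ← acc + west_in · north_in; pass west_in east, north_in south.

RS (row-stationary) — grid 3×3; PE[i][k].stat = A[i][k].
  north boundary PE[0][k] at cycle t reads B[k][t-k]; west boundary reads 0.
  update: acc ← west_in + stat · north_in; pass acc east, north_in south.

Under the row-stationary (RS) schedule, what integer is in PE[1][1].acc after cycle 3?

PE[1][1].acc = 44

Tracing RS — 3×3 array, target PE[1][1]:
  @0  [0,1]  acc 0  |  →0  ↓0
  @0  [1,0]  acc 0  |  →0  ↓0
  @0  [1,1]  acc 0  |  →0  ↓0
  @1  [0,1]  acc 20  |  →20  ↓4
  @1  [1,0]  acc 8  |  →8  ↓2
  @1  [1,1]  acc 0  |  →0  ↓0
  @2  [0,1]  acc 50  |  →50  ↓6
  @2  [1,0]  acc 32  |  →32  ↓8
  @2  [1,1]  acc 16  |  →16  ↓4
  @3  [0,1]  acc 45  |  →45  ↓3
  @3  [1,0]  acc 36  |  →36  ↓9
  @3  [1,1]  acc 44  |  →44  ↓6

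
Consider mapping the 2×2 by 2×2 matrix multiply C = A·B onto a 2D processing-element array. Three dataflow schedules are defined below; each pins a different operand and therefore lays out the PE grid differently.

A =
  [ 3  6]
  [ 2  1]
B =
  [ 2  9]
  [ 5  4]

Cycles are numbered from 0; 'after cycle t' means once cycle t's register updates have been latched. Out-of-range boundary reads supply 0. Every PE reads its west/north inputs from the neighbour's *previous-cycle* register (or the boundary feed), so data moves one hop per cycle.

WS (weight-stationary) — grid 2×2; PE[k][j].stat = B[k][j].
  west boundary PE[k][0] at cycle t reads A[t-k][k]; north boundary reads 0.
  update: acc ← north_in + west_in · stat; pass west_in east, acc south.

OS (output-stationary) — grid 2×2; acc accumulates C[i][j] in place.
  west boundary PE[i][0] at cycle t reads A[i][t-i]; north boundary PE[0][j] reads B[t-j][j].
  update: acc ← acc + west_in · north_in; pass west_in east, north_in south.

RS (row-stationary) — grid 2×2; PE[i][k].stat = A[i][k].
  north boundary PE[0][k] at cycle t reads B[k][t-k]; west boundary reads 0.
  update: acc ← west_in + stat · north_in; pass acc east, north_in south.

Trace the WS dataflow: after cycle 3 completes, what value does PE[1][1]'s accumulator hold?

PE[1][1].acc = 22

Tracing WS — 2×2 array, target PE[1][1]:
  cycle 0: PE[0][1] → acc 0, east 0, south 0
  cycle 0: PE[1][0] → acc 0, east 0, south 0
  cycle 0: PE[1][1] → acc 0, east 0, south 0
  cycle 1: PE[0][1] → acc 27, east 3, south 27
  cycle 1: PE[1][0] → acc 36, east 6, south 36
  cycle 1: PE[1][1] → acc 0, east 0, south 0
  cycle 2: PE[0][1] → acc 18, east 2, south 18
  cycle 2: PE[1][0] → acc 9, east 1, south 9
  cycle 2: PE[1][1] → acc 51, east 6, south 51
  cycle 3: PE[0][1] → acc 0, east 0, south 0
  cycle 3: PE[1][0] → acc 0, east 0, south 0
  cycle 3: PE[1][1] → acc 22, east 1, south 22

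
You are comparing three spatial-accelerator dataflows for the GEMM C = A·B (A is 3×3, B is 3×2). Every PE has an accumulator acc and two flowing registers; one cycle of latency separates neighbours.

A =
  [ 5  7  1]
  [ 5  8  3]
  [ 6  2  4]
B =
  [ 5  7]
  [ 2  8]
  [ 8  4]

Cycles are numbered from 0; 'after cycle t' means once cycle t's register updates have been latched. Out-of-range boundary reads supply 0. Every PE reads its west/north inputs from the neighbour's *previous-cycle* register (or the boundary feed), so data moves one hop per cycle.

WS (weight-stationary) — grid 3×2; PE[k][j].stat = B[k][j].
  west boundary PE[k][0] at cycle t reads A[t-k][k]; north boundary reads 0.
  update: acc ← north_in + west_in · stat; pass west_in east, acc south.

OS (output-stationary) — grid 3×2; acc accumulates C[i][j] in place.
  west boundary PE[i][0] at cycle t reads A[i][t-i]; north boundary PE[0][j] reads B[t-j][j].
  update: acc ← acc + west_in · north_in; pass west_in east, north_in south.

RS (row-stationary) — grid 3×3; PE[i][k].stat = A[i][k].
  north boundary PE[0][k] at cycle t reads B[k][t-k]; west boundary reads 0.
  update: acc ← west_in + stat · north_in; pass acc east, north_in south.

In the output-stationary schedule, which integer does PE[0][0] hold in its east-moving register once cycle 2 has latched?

register = 1

Tracing OS — 3×2 array, target PE[0][0]:
  c0 r0c0: 25 / 5 / 5
  c1 r0c0: 39 / 7 / 2
  c2 r0c0: 47 / 1 / 8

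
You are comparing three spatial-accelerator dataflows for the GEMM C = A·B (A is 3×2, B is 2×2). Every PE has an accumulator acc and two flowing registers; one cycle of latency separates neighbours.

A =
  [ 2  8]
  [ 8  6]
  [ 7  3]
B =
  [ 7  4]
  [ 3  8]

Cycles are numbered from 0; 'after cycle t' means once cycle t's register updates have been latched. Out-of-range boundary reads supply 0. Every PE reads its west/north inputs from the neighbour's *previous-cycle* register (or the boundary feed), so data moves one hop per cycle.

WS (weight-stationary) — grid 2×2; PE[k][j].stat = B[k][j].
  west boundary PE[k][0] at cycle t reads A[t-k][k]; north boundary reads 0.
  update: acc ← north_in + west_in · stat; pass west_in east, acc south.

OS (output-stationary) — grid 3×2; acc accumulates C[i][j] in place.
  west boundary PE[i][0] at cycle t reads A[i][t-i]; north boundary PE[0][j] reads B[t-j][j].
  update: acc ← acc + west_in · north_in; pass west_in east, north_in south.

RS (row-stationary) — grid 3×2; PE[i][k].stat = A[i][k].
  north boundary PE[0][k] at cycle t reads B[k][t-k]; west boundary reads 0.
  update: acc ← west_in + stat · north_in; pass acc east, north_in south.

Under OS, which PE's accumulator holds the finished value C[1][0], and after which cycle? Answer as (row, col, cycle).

Under OS, C[1][0] lands at PE[1][0]:
  [0] (1,0) acc=0 (h:0 v:0)
  [1] (1,0) acc=56 (h:8 v:7)
  [2] (1,0) acc=74 (h:6 v:3)

(row, col, cycle) = (1, 0, 2)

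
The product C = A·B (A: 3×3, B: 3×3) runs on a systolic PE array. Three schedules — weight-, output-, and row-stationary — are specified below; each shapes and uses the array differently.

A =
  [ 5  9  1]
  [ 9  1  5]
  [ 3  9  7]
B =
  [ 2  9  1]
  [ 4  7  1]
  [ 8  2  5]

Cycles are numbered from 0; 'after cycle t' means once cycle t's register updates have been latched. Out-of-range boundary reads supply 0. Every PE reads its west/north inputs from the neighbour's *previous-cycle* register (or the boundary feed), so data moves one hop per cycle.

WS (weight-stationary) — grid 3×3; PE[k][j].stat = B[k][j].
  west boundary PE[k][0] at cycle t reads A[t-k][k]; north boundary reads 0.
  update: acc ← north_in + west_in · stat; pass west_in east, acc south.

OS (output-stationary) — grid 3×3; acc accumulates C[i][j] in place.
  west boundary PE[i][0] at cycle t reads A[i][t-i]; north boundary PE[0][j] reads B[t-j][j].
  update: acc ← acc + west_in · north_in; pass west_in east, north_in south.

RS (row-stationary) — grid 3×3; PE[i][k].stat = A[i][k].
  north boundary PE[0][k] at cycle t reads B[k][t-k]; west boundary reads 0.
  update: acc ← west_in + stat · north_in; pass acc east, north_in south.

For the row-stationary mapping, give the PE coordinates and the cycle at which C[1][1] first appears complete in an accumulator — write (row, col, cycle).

(row, col, cycle) = (1, 2, 4)

RS: C[1][1] accumulates in PE[1][2]:
  step 0 · PE1,2: acc=0; fwd→0 fwd↓0
  step 1 · PE1,2: acc=0; fwd→0 fwd↓0
  step 2 · PE1,2: acc=0; fwd→0 fwd↓0
  step 3 · PE1,2: acc=62; fwd→62 fwd↓8
  step 4 · PE1,2: acc=98; fwd→98 fwd↓2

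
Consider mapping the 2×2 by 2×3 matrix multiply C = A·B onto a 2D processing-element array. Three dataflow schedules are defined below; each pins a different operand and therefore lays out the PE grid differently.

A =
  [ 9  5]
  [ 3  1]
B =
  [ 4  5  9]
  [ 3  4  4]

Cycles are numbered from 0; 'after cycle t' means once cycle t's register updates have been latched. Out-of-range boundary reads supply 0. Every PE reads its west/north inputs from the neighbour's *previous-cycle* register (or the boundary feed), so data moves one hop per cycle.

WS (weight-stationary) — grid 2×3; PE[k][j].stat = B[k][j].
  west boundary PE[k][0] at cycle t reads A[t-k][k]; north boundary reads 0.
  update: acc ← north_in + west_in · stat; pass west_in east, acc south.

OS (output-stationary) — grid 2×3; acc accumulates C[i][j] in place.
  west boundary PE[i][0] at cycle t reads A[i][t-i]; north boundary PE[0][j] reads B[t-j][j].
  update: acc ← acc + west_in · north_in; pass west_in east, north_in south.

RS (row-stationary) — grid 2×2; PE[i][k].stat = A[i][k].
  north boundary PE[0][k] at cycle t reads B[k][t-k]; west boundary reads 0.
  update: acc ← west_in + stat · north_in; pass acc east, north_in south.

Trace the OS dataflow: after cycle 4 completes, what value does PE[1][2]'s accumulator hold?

OS 2×3: PE[1][2] cycle-by-cycle (with neighbour feeds):
  @0  [0,2]  acc 0  |  →0  ↓0
  @0  [1,1]  acc 0  |  →0  ↓0
  @0  [1,2]  acc 0  |  →0  ↓0
  @1  [0,2]  acc 0  |  →0  ↓0
  @1  [1,1]  acc 0  |  →0  ↓0
  @1  [1,2]  acc 0  |  →0  ↓0
  @2  [0,2]  acc 81  |  →9  ↓9
  @2  [1,1]  acc 15  |  →3  ↓5
  @2  [1,2]  acc 0  |  →0  ↓0
  @3  [0,2]  acc 101  |  →5  ↓4
  @3  [1,1]  acc 19  |  →1  ↓4
  @3  [1,2]  acc 27  |  →3  ↓9
  @4  [0,2]  acc 101  |  →0  ↓0
  @4  [1,1]  acc 19  |  →0  ↓0
  @4  [1,2]  acc 31  |  →1  ↓4

PE[1][2].acc = 31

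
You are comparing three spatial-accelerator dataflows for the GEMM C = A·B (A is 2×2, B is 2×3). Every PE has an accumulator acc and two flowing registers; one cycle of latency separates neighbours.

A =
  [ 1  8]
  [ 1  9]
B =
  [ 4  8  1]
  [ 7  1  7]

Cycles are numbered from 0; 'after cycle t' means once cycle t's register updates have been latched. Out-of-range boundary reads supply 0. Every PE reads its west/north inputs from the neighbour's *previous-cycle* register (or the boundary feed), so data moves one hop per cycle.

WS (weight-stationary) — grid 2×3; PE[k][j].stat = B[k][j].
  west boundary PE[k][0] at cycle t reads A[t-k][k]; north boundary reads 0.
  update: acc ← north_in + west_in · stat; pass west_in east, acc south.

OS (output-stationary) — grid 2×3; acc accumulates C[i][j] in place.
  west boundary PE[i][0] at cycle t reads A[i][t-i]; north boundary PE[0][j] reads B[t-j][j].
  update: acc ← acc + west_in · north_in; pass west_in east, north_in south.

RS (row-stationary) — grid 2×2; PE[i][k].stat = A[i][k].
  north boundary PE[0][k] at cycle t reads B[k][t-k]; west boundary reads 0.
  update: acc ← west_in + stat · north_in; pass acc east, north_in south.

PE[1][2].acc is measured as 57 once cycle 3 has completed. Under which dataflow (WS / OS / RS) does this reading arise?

Under WS (2×3), PE[1][2]:
  cycle 0: PE[1][2] → acc 0, east 0, south 0
  cycle 1: PE[1][2] → acc 0, east 0, south 0
  cycle 2: PE[1][2] → acc 0, east 0, south 0
  cycle 3: PE[1][2] → acc 57, east 8, south 57
Under OS (2×3), PE[1][2]:
  cycle 0: PE[1][2] → acc 0, east 0, south 0
  cycle 1: PE[1][2] → acc 0, east 0, south 0
  cycle 2: PE[1][2] → acc 0, east 0, south 0
  cycle 3: PE[1][2] → acc 1, east 1, south 1
RS (2×2): PE[1][2] does not exist.

dataflow = WS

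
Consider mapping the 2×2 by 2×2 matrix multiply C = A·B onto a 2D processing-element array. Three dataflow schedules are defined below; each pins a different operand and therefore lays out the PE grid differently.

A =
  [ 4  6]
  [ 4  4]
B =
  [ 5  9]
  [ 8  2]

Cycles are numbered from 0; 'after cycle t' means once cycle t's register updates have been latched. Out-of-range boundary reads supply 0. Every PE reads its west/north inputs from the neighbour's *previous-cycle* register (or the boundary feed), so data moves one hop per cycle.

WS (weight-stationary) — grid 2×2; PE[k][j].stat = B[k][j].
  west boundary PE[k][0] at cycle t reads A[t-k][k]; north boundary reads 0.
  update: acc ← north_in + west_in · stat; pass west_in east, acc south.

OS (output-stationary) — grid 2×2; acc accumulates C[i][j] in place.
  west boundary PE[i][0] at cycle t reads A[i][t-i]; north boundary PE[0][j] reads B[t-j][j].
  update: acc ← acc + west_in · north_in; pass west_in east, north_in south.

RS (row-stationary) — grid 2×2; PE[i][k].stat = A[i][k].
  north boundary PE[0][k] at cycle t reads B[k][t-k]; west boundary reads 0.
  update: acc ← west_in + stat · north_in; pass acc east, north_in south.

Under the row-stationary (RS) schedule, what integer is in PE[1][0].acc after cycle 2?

PE[1][0].acc = 36

RS (2×2). Following PE[1][0] plus its west/north inputs:
  cycle 0: PE[0][0] → acc 20, east 20, south 5
  cycle 0: PE[1][0] → acc 0, east 0, south 0
  cycle 1: PE[0][0] → acc 36, east 36, south 9
  cycle 1: PE[1][0] → acc 20, east 20, south 5
  cycle 2: PE[0][0] → acc 0, east 0, south 0
  cycle 2: PE[1][0] → acc 36, east 36, south 9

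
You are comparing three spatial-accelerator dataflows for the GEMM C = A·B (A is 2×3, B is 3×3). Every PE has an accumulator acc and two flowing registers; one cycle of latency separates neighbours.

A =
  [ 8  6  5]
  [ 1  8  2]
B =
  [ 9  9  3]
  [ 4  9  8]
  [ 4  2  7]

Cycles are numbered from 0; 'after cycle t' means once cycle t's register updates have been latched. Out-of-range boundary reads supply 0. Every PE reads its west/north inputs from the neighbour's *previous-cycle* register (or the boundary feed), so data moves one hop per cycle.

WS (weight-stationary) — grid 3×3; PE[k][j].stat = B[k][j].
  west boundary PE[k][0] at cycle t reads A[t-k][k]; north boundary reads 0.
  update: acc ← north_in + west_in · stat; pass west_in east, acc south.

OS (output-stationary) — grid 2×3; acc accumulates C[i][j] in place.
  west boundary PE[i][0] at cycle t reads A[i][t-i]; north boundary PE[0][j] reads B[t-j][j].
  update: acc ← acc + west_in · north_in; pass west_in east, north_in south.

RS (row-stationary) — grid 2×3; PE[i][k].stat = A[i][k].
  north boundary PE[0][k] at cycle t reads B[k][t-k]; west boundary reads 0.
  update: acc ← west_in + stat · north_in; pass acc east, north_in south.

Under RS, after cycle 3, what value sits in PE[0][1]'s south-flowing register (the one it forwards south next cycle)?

register = 8

Tracing RS — 2×3 array, target PE[0][1]:
  t=0 PE[0][0]: acc=72 h=72 v=9
  t=0 PE[0][1]: acc=0 h=0 v=0
  t=1 PE[0][0]: acc=72 h=72 v=9
  t=1 PE[0][1]: acc=96 h=96 v=4
  t=2 PE[0][0]: acc=24 h=24 v=3
  t=2 PE[0][1]: acc=126 h=126 v=9
  t=3 PE[0][0]: acc=0 h=0 v=0
  t=3 PE[0][1]: acc=72 h=72 v=8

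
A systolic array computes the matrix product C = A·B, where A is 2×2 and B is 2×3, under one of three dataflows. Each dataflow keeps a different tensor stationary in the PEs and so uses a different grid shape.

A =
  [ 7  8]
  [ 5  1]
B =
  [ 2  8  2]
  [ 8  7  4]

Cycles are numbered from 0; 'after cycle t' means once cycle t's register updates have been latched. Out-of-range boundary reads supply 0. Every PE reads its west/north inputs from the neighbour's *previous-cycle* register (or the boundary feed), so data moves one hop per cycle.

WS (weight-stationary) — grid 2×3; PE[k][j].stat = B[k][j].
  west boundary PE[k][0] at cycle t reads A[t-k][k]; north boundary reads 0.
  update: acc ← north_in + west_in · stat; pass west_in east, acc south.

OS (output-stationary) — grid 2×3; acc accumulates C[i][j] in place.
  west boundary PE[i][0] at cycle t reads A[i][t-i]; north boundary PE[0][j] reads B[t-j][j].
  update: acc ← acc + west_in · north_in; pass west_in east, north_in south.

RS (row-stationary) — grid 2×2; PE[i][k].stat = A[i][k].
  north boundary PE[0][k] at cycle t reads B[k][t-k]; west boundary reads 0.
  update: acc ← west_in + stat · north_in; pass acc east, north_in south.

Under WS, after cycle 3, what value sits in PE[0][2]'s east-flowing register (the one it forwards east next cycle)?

register = 5

WS on a 2×3 grid — tracing PE[0][2] and its feeders:
  0: (0,1).acc=0  regs=<0,0>
  0: (0,2).acc=0  regs=<0,0>
  1: (0,1).acc=56  regs=<7,56>
  1: (0,2).acc=0  regs=<0,0>
  2: (0,1).acc=40  regs=<5,40>
  2: (0,2).acc=14  regs=<7,14>
  3: (0,1).acc=0  regs=<0,0>
  3: (0,2).acc=10  regs=<5,10>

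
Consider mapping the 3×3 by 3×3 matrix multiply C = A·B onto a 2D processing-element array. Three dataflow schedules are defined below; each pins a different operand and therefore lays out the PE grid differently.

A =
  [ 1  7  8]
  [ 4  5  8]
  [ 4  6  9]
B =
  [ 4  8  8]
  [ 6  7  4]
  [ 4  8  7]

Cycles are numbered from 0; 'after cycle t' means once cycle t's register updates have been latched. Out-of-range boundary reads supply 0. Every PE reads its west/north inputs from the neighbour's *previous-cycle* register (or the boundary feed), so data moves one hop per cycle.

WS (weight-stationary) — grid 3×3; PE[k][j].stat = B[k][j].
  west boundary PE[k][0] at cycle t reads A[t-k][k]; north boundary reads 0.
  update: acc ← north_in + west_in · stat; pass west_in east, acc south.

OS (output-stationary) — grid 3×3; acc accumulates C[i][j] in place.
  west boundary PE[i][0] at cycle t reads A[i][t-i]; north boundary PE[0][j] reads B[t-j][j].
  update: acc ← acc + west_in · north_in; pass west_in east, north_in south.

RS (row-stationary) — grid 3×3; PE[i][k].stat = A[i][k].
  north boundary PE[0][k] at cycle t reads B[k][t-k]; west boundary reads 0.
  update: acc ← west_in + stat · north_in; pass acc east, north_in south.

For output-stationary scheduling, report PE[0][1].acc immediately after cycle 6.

Tracing OS — 3×3 array, target PE[0][1]:
  c0 r0c0: 4 / 1 / 4
  c0 r0c1: 0 / 0 / 0
  c1 r0c0: 46 / 7 / 6
  c1 r0c1: 8 / 1 / 8
  c2 r0c0: 78 / 8 / 4
  c2 r0c1: 57 / 7 / 7
  c3 r0c0: 78 / 0 / 0
  c3 r0c1: 121 / 8 / 8
  c4 r0c0: 78 / 0 / 0
  c4 r0c1: 121 / 0 / 0
  c5 r0c0: 78 / 0 / 0
  c5 r0c1: 121 / 0 / 0
  c6 r0c0: 78 / 0 / 0
  c6 r0c1: 121 / 0 / 0

PE[0][1].acc = 121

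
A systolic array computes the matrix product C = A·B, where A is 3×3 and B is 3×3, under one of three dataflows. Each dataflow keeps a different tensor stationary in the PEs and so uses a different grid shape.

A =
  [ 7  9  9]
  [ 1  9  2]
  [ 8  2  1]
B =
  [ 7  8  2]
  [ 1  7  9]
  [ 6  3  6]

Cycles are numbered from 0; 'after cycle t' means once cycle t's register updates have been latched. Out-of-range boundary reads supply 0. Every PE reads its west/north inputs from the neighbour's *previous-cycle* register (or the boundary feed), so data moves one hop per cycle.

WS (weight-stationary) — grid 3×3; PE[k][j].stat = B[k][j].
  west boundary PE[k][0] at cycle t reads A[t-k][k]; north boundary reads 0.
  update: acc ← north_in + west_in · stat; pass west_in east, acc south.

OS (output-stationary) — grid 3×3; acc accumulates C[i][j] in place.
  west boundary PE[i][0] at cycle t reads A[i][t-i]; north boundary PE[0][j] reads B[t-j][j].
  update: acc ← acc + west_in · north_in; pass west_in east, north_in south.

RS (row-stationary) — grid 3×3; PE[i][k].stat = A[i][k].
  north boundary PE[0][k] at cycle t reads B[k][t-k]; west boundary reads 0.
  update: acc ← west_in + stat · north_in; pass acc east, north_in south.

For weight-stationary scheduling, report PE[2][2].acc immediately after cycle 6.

WS 3×3: PE[2][2] cycle-by-cycle (with neighbour feeds):
  @0  [1,2]  acc 0  |  →0  ↓0
  @0  [2,1]  acc 0  |  →0  ↓0
  @0  [2,2]  acc 0  |  →0  ↓0
  @1  [1,2]  acc 0  |  →0  ↓0
  @1  [2,1]  acc 0  |  →0  ↓0
  @1  [2,2]  acc 0  |  →0  ↓0
  @2  [1,2]  acc 0  |  →0  ↓0
  @2  [2,1]  acc 0  |  →0  ↓0
  @2  [2,2]  acc 0  |  →0  ↓0
  @3  [1,2]  acc 95  |  →9  ↓95
  @3  [2,1]  acc 146  |  →9  ↓146
  @3  [2,2]  acc 0  |  →0  ↓0
  @4  [1,2]  acc 83  |  →9  ↓83
  @4  [2,1]  acc 77  |  →2  ↓77
  @4  [2,2]  acc 149  |  →9  ↓149
  @5  [1,2]  acc 34  |  →2  ↓34
  @5  [2,1]  acc 81  |  →1  ↓81
  @5  [2,2]  acc 95  |  →2  ↓95
  @6  [1,2]  acc 0  |  →0  ↓0
  @6  [2,1]  acc 0  |  →0  ↓0
  @6  [2,2]  acc 40  |  →1  ↓40

PE[2][2].acc = 40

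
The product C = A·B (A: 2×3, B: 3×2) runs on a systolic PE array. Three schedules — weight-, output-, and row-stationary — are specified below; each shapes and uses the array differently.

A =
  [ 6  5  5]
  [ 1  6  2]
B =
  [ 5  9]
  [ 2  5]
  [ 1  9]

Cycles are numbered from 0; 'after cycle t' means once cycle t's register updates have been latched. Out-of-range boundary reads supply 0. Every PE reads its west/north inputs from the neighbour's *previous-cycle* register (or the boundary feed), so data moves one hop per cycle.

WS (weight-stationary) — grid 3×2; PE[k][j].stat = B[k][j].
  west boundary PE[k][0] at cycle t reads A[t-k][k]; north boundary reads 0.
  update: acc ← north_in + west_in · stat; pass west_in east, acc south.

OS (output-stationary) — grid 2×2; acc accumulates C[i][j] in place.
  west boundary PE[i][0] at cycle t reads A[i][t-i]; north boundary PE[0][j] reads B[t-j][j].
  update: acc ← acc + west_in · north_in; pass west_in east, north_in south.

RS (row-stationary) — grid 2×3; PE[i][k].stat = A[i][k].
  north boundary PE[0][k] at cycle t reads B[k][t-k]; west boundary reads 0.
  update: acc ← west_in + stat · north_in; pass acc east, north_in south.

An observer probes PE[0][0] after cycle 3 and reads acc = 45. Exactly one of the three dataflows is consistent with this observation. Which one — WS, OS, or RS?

Under WS (3×2), PE[0][0]:
  c0 r0c0: 30 / 6 / 30
  c1 r0c0: 5 / 1 / 5
  c2 r0c0: 0 / 0 / 0
  c3 r0c0: 0 / 0 / 0
Under OS (2×2), PE[0][0]:
  c0 r0c0: 30 / 6 / 5
  c1 r0c0: 40 / 5 / 2
  c2 r0c0: 45 / 5 / 1
  c3 r0c0: 45 / 0 / 0
Under RS (2×3), PE[0][0]:
  c0 r0c0: 30 / 30 / 5
  c1 r0c0: 54 / 54 / 9
  c2 r0c0: 0 / 0 / 0
  c3 r0c0: 0 / 0 / 0

dataflow = OS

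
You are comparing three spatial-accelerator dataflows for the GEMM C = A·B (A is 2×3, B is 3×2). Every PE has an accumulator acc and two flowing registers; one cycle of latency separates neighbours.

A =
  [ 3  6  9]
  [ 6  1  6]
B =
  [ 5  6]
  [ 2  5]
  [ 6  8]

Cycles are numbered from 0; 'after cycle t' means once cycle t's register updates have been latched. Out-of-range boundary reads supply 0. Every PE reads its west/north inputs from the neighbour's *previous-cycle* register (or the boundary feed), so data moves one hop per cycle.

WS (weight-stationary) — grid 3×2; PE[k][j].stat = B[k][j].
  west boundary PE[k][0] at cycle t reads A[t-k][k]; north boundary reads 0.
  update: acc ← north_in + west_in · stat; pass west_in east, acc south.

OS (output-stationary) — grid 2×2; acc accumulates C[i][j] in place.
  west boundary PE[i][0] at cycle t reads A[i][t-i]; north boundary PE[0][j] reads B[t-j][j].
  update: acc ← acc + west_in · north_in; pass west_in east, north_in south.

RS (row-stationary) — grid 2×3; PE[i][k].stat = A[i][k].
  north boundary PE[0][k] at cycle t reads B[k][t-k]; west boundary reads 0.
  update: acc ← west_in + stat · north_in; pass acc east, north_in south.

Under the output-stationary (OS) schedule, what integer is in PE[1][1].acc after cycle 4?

OS 2×2: PE[1][1] cycle-by-cycle (with neighbour feeds):
  c0 r0c1: 0 / 0 / 0
  c0 r1c0: 0 / 0 / 0
  c0 r1c1: 0 / 0 / 0
  c1 r0c1: 18 / 3 / 6
  c1 r1c0: 30 / 6 / 5
  c1 r1c1: 0 / 0 / 0
  c2 r0c1: 48 / 6 / 5
  c2 r1c0: 32 / 1 / 2
  c2 r1c1: 36 / 6 / 6
  c3 r0c1: 120 / 9 / 8
  c3 r1c0: 68 / 6 / 6
  c3 r1c1: 41 / 1 / 5
  c4 r0c1: 120 / 0 / 0
  c4 r1c0: 68 / 0 / 0
  c4 r1c1: 89 / 6 / 8

PE[1][1].acc = 89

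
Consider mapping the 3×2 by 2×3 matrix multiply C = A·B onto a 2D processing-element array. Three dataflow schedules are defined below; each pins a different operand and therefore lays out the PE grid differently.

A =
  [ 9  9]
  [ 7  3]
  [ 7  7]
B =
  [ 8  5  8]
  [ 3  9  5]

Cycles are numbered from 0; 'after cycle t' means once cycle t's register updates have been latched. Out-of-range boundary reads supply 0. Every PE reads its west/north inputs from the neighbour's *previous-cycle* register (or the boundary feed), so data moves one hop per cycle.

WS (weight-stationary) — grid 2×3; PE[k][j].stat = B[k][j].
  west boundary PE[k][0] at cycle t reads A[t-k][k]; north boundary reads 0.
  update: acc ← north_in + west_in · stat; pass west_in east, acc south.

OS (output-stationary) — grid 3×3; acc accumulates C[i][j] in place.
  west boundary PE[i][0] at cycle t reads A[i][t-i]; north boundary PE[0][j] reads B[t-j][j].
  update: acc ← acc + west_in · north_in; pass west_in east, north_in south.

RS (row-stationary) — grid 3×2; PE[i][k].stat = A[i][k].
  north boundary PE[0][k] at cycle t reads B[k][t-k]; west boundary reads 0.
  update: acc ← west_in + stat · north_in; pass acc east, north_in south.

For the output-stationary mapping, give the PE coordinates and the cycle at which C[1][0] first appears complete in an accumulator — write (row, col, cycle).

Under OS, C[1][0] lands at PE[1][0]:
  c0 r1c0: 0 / 0 / 0
  c1 r1c0: 56 / 7 / 8
  c2 r1c0: 65 / 3 / 3

(row, col, cycle) = (1, 0, 2)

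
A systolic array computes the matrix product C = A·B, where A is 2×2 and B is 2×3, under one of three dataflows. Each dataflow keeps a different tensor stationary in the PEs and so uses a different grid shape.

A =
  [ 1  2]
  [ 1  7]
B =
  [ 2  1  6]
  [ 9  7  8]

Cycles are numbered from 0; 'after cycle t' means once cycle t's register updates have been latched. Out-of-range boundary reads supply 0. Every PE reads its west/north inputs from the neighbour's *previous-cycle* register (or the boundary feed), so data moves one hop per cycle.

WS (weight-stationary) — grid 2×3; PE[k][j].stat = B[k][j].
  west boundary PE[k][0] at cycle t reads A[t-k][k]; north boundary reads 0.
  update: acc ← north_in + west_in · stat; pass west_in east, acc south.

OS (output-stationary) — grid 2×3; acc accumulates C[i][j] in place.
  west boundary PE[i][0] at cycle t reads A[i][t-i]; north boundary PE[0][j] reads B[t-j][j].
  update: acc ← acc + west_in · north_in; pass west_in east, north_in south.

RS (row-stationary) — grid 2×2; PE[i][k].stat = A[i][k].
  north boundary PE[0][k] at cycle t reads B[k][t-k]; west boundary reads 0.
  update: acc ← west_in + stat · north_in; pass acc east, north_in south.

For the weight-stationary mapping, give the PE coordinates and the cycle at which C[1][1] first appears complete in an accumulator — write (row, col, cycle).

WS — PE[1][1] is where C[1][1] collects:
  cycle 0: PE[1][1] → acc 0, east 0, south 0
  cycle 1: PE[1][1] → acc 0, east 0, south 0
  cycle 2: PE[1][1] → acc 15, east 2, south 15
  cycle 3: PE[1][1] → acc 50, east 7, south 50

(row, col, cycle) = (1, 1, 3)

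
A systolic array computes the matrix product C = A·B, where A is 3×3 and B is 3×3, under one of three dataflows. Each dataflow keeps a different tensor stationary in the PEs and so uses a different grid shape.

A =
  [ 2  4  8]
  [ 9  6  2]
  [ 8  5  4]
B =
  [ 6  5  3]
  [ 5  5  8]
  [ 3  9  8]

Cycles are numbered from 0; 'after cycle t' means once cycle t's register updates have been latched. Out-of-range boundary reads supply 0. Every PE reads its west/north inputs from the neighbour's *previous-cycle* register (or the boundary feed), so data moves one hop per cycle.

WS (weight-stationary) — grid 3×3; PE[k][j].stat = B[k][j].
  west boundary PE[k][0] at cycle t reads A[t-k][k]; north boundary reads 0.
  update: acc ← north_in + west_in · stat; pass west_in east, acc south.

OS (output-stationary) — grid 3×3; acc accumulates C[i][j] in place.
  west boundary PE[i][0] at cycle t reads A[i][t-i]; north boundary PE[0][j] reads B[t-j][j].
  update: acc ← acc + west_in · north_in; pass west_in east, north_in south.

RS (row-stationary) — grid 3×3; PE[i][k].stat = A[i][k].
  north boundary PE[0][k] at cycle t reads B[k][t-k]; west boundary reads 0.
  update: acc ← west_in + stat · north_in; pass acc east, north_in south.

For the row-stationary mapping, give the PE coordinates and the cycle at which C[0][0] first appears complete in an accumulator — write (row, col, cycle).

(row, col, cycle) = (0, 2, 2)

RS: C[0][0] accumulates in PE[0][2]:
  @0  [0,2]  acc 0  |  →0  ↓0
  @1  [0,2]  acc 0  |  →0  ↓0
  @2  [0,2]  acc 56  |  →56  ↓3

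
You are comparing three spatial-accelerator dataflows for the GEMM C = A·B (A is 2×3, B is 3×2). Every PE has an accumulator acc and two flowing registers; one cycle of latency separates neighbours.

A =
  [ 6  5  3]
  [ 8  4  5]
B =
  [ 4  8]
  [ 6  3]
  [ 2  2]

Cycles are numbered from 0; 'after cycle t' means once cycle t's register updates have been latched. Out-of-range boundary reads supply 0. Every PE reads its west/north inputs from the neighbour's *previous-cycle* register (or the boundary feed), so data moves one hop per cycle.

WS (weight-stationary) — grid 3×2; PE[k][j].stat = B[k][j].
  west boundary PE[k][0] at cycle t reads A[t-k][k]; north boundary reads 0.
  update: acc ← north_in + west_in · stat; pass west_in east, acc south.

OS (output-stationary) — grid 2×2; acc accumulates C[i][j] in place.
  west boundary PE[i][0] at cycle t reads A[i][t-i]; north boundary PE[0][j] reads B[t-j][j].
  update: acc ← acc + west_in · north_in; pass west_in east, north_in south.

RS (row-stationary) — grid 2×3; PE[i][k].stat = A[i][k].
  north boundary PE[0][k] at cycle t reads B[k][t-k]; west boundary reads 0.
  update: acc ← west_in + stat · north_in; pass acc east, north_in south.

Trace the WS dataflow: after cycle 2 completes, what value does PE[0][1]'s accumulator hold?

PE[0][1].acc = 64

WS 3×2: PE[0][1] cycle-by-cycle (with neighbour feeds):
  @0  [0,0]  acc 24  |  →6  ↓24
  @0  [0,1]  acc 0  |  →0  ↓0
  @1  [0,0]  acc 32  |  →8  ↓32
  @1  [0,1]  acc 48  |  →6  ↓48
  @2  [0,0]  acc 0  |  →0  ↓0
  @2  [0,1]  acc 64  |  →8  ↓64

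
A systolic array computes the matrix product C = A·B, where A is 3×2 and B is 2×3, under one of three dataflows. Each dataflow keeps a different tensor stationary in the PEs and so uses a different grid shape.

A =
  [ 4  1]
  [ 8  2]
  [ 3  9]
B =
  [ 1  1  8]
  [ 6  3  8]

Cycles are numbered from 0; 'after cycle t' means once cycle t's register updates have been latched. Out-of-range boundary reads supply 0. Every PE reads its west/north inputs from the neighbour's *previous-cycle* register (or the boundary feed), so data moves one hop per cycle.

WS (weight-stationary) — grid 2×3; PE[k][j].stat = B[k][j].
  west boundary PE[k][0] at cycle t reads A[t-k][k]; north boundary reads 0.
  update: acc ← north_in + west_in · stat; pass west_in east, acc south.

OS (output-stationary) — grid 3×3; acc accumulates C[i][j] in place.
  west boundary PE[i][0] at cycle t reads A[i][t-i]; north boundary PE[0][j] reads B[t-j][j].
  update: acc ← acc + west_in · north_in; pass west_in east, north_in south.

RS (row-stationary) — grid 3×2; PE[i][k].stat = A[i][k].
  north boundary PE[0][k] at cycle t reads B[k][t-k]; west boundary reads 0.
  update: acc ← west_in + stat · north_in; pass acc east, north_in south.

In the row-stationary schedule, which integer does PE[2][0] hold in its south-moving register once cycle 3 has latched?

RS 3×2: PE[2][0] cycle-by-cycle (with neighbour feeds):
  0: (1,0).acc=0  regs=<0,0>
  0: (2,0).acc=0  regs=<0,0>
  1: (1,0).acc=8  regs=<8,1>
  1: (2,0).acc=0  regs=<0,0>
  2: (1,0).acc=8  regs=<8,1>
  2: (2,0).acc=3  regs=<3,1>
  3: (1,0).acc=64  regs=<64,8>
  3: (2,0).acc=3  regs=<3,1>

register = 1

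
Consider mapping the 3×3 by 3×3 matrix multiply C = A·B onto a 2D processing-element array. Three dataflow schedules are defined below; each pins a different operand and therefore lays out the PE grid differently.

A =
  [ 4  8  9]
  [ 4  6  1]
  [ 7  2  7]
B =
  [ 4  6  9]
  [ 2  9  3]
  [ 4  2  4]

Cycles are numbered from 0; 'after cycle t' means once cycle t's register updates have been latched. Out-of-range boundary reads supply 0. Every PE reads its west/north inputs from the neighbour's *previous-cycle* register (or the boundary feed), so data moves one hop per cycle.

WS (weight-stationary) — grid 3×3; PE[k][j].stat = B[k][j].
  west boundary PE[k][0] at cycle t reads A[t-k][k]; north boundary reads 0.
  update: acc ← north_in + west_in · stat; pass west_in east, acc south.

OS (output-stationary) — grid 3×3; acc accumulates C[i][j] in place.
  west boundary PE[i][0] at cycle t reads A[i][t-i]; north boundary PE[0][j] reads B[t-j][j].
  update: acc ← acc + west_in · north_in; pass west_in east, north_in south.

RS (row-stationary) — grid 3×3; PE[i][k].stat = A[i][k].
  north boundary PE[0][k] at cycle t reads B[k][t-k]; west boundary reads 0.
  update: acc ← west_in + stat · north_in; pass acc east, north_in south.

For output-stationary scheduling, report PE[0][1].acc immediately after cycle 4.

OS (3×3). Following PE[0][1] plus its west/north inputs:
  c0 r0c0: 16 / 4 / 4
  c0 r0c1: 0 / 0 / 0
  c1 r0c0: 32 / 8 / 2
  c1 r0c1: 24 / 4 / 6
  c2 r0c0: 68 / 9 / 4
  c2 r0c1: 96 / 8 / 9
  c3 r0c0: 68 / 0 / 0
  c3 r0c1: 114 / 9 / 2
  c4 r0c0: 68 / 0 / 0
  c4 r0c1: 114 / 0 / 0

PE[0][1].acc = 114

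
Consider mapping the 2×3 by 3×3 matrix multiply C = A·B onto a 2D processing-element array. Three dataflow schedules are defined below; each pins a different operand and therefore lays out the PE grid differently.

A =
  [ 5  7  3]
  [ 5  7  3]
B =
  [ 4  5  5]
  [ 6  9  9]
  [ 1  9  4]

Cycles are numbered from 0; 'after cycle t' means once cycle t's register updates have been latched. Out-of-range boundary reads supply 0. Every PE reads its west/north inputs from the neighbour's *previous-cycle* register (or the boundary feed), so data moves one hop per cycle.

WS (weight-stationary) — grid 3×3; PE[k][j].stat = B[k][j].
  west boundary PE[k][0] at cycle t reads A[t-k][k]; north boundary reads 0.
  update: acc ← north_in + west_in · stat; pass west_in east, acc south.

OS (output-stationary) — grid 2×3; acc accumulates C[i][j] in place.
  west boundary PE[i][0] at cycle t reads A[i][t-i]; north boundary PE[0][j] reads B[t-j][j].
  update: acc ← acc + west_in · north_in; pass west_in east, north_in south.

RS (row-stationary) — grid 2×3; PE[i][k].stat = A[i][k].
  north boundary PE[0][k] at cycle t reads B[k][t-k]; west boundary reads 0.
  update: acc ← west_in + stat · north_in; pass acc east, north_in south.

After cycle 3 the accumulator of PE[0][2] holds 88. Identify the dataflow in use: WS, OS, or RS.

dataflow = OS

WS [3×3] PE[0][2] across cycles:
  after 0 — PE[0][2] acc=0, pass-E 0, pass-S 0
  after 1 — PE[0][2] acc=0, pass-E 0, pass-S 0
  after 2 — PE[0][2] acc=25, pass-E 5, pass-S 25
  after 3 — PE[0][2] acc=25, pass-E 5, pass-S 25
OS [2×3] PE[0][2] across cycles:
  after 0 — PE[0][2] acc=0, pass-E 0, pass-S 0
  after 1 — PE[0][2] acc=0, pass-E 0, pass-S 0
  after 2 — PE[0][2] acc=25, pass-E 5, pass-S 5
  after 3 — PE[0][2] acc=88, pass-E 7, pass-S 9
RS [2×3] PE[0][2] across cycles:
  after 0 — PE[0][2] acc=0, pass-E 0, pass-S 0
  after 1 — PE[0][2] acc=0, pass-E 0, pass-S 0
  after 2 — PE[0][2] acc=65, pass-E 65, pass-S 1
  after 3 — PE[0][2] acc=115, pass-E 115, pass-S 9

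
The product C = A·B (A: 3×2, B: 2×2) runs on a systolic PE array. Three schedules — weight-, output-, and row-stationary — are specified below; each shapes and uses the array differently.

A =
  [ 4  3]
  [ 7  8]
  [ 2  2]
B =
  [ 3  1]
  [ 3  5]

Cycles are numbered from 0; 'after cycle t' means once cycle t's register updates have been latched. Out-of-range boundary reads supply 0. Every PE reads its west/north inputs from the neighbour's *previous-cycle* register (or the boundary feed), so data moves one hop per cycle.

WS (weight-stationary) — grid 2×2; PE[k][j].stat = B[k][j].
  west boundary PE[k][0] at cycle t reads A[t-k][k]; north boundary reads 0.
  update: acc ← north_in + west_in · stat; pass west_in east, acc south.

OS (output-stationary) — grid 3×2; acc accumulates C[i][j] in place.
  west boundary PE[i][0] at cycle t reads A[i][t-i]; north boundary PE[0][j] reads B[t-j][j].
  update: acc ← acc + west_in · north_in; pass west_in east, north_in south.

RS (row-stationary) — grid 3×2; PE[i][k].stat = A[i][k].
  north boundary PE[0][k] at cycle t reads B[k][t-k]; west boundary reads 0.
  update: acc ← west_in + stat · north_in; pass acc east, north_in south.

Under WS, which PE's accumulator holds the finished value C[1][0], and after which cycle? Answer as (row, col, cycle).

(row, col, cycle) = (1, 0, 2)

WS — PE[1][0] is where C[1][0] collects:
  after 0 — PE[1][0] acc=0, pass-E 0, pass-S 0
  after 1 — PE[1][0] acc=21, pass-E 3, pass-S 21
  after 2 — PE[1][0] acc=45, pass-E 8, pass-S 45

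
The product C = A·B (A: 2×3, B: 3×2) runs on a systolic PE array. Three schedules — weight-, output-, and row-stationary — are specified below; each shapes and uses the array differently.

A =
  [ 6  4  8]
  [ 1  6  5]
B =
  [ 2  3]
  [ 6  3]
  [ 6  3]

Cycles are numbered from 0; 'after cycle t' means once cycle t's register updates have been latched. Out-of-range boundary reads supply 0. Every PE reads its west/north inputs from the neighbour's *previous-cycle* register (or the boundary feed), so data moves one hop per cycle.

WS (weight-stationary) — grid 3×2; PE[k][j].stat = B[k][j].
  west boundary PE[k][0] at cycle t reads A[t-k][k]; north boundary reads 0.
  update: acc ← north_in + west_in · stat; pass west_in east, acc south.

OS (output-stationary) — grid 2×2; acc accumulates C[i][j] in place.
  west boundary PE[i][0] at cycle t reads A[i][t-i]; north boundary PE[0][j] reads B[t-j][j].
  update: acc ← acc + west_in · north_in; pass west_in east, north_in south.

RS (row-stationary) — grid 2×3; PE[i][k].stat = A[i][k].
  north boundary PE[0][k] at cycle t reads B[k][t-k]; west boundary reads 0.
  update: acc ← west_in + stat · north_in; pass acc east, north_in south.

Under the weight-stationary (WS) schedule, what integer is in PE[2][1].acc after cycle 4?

PE[2][1].acc = 36

Tracing WS — 3×2 array, target PE[2][1]:
  @0  [1,1]  acc 0  |  →0  ↓0
  @0  [2,0]  acc 0  |  →0  ↓0
  @0  [2,1]  acc 0  |  →0  ↓0
  @1  [1,1]  acc 0  |  →0  ↓0
  @1  [2,0]  acc 0  |  →0  ↓0
  @1  [2,1]  acc 0  |  →0  ↓0
  @2  [1,1]  acc 30  |  →4  ↓30
  @2  [2,0]  acc 84  |  →8  ↓84
  @2  [2,1]  acc 0  |  →0  ↓0
  @3  [1,1]  acc 21  |  →6  ↓21
  @3  [2,0]  acc 68  |  →5  ↓68
  @3  [2,1]  acc 54  |  →8  ↓54
  @4  [1,1]  acc 0  |  →0  ↓0
  @4  [2,0]  acc 0  |  →0  ↓0
  @4  [2,1]  acc 36  |  →5  ↓36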